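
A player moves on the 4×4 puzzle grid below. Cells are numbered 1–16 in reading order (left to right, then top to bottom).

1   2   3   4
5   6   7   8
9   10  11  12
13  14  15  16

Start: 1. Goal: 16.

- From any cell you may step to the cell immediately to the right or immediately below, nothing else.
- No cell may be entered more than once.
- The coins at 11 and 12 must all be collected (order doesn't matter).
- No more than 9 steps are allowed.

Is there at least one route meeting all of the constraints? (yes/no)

One route that works: 1 → 5 → 9 → 10 → 11 → 12 → 16.

yes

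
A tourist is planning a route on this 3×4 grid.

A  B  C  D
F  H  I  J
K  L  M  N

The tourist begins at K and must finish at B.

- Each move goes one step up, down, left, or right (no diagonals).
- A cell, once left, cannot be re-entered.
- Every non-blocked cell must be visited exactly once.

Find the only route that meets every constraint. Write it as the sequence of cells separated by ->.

Need to visit all 12 open cells exactly once, starting at K and ending at B.
Route from K: right 3 to N, up 2 to D, left 1 to C, down 1 to I, left 2 to F, up 1 to A, right 1 to B — 11 moves in all.
Check: all 12 open cells covered.

K -> L -> M -> N -> J -> D -> C -> I -> H -> F -> A -> B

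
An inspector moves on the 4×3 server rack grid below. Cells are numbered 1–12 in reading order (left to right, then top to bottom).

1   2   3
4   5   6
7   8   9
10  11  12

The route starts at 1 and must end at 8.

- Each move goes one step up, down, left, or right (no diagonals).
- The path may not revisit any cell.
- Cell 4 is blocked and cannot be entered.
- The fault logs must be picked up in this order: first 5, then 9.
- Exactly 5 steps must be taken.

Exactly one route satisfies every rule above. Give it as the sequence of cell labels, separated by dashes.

1 - 2 - 5 - 6 - 9 - 8

The waypoints must appear in the order 5, 9, with no cell reused.
Route from 1: right 1 to 2, down 1 to 5, right 1 to 6, down 1 to 9, left 1 to 8 — 5 moves in all.
Check: order respected (5 at step 2, 9 at step 4); 5 moves as required.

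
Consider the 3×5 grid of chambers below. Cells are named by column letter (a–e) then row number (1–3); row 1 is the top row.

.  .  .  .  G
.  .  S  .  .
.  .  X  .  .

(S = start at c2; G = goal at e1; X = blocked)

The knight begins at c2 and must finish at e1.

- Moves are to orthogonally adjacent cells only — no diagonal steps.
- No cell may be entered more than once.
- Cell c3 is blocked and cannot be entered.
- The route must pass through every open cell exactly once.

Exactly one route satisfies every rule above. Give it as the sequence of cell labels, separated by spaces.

c2 b2 b3 a3 a2 a1 b1 c1 d1 d2 d3 e3 e2 e1

Need to visit all 14 open cells exactly once, starting at c2 and ending at e1.
Route from c2: left to b2, down to b3, left to a3, 2× up (reaching a1), 3× right (reaching d1), 2× down (reaching d3), right to e3, 2× up (reaching e1) — 13 moves in all.
Check: all 14 open cells covered.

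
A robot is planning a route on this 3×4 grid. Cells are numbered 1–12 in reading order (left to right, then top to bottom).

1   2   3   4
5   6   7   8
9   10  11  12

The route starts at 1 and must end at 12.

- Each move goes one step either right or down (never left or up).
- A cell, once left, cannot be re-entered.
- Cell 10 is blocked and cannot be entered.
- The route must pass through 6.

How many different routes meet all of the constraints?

A right/down-only route from 1 to 12 makes exactly 2 down-moves and 3 right-moves in some order.
With no other constraints that would be C(5,2) = 10 routes.
Split at 6 and multiply the segment counts (each segment already excludes blocked cells): 1→6: 2; 6→12: 2; product = 4.
That gives 4 routes.

4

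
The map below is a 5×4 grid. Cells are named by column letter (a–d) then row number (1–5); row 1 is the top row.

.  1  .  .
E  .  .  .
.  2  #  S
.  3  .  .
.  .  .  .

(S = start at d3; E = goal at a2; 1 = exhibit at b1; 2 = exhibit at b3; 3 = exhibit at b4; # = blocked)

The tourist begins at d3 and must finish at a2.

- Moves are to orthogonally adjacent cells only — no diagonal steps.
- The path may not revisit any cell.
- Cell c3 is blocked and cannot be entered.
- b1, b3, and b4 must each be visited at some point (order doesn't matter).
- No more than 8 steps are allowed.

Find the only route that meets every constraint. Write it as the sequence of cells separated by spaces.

d3 d4 c4 b4 b3 b2 b1 a1 a2

The 8-move cap with required stops at b1, b3, b4 leaves no slack for detours.
Route from d3: down 1 to d4, left 2 to b4, up 3 to b1, left 1 to a1, down 1 to a2 — 8 moves in all.
Check: all required cells visited; 8 ≤ 8 moves.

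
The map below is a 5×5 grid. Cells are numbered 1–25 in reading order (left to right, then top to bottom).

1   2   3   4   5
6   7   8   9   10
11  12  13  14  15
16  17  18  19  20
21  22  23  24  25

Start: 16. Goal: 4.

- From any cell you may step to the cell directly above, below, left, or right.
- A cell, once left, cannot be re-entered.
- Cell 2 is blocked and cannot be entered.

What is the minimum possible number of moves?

The Manhattan distance from 16 to 4 is |4−1| + |1−4| = 6, so at least 6 moves are needed.
A route of 6 moves achieves this: 16 → 11 → 6 → 7 → 8 → 3 → 4.
Since 6 matches the lower bound, it is optimal.

6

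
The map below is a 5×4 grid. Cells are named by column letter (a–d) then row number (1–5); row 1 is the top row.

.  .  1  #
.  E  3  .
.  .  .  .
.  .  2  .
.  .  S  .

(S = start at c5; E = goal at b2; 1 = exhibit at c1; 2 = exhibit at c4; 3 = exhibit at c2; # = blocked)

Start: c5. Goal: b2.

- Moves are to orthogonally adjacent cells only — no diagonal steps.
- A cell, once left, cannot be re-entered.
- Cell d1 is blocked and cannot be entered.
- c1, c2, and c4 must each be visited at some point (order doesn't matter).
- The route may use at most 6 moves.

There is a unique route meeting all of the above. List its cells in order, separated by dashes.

The 6-move cap with required stops at c1, c2, c4 leaves no slack for detours.
Route from c5: 4× up (reaching c1), left to b1, down to b2 — 6 moves in all.
Check: all required cells visited; 6 ≤ 6 moves.

c5 - c4 - c3 - c2 - c1 - b1 - b2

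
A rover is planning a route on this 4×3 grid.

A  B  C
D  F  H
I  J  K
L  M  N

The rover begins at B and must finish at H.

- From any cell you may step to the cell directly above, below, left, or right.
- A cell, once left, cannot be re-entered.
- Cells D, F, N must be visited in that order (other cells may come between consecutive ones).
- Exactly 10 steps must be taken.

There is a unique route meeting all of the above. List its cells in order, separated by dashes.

B - A - D - F - J - I - L - M - N - K - H

The waypoints must appear in the order D, F, N, with no cell reused.
Route from B: left to A, down to D, right to F, down to J, left to I, down to L, 2× right (reaching N), 2× up (reaching H) — 10 moves in all.
Check: order respected (D at step 2, F at step 3, N at step 8); 10 moves as required.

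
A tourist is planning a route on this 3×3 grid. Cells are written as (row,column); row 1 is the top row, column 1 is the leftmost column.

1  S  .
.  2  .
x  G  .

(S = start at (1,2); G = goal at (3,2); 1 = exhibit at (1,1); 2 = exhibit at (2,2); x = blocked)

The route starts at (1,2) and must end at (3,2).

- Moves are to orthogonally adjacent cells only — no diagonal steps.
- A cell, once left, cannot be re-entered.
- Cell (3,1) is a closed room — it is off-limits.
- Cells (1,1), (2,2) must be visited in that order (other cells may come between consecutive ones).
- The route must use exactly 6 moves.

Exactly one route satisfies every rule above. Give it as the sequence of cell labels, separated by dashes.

(1,2) - (1,1) - (2,1) - (2,2) - (2,3) - (3,3) - (3,2)

The waypoints must appear in the order (1,1), (2,2), with no cell reused.
Route from (1,2): left 1 to (1,1), down 1 to (2,1), right 2 to (2,3), down 1 to (3,3), left 1 to (3,2) — 6 moves in all.
Check: order respected (1 at step 1, 2 at step 3); 6 moves as required.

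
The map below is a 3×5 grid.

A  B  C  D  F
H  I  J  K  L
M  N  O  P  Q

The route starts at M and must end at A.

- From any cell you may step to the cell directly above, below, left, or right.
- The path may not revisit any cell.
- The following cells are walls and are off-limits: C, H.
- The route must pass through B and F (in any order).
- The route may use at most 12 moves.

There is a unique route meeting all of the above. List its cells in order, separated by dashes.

M - N - O - P - Q - L - F - D - K - J - I - B - A

The budget equals the shortest possible length, so every move has to be on a shortest route through the required cells.
Route from M: 4× right (reaching Q), 2× up (reaching F), left to D, down to K, 2× left (reaching I), up to B, left to A — 12 moves in all.
Check: all required cells visited; 12 ≤ 12 moves.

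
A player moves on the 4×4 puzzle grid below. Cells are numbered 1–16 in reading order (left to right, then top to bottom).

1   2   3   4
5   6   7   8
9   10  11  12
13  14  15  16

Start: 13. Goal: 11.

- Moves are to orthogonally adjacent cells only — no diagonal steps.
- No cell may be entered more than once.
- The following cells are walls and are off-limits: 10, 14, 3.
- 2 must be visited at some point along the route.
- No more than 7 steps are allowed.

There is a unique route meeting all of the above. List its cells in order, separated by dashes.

13 - 9 - 5 - 1 - 2 - 6 - 7 - 11

The budget equals the shortest possible length, so every move has to be on a shortest route through the required cells.
Route from 13: 3× up (reaching 1), right to 2, down to 6, right to 7, down to 11 — 7 moves in all.
Check: all required cells visited; 7 ≤ 7 moves.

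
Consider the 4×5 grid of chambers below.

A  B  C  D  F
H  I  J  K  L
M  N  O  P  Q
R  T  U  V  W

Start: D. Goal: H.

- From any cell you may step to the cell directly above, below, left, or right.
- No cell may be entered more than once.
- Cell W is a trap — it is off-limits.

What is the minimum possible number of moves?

4

The Manhattan distance from D to H is |1−2| + |4−1| = 4, so at least 4 moves are needed.
A route of 4 moves achieves this: D → K → J → I → H.
Since 4 matches the lower bound, it is optimal.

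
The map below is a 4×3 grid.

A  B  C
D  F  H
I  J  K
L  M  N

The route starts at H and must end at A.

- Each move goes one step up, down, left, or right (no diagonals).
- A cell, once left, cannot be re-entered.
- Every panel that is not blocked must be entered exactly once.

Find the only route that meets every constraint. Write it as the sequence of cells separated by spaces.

H C B F J K N M L I D A

Need to visit all 12 open cells exactly once, starting at H and ending at A.
Cell N has only two open neighbours (K and M), so the path must pass straight through it: one of those is the cell it's entered from and the other is where it exits.
Route from H: up to C, left to B, 2× down (reaching J), right to K, down to N, 2× left (reaching L), 3× up (reaching A) — 11 moves in all.
Check: all 12 open cells covered.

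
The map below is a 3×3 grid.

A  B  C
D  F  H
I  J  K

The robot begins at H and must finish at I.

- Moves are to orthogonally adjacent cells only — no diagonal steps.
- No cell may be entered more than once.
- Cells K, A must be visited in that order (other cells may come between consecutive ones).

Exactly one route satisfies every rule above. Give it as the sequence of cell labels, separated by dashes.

H - K - J - F - B - A - D - I

The waypoints must appear in the order K, A, with no cell reused.
Route from H: down 1 to K, left 1 to J, up 2 to B, left 1 to A, down 2 to I — 7 moves in all.
Check: order respected (K at step 1, A at step 5).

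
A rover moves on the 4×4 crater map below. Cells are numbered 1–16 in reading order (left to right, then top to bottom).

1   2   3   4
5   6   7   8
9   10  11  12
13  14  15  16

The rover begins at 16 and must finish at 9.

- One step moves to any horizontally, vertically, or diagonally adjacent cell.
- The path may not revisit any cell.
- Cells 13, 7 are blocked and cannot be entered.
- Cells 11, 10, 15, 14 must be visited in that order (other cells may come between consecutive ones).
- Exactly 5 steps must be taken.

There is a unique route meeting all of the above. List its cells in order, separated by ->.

16 -> 11 -> 10 -> 15 -> 14 -> 9

The waypoints must appear in the order 11, 10, 15, 14, with no cell reused.
Route from 16: up-left 1 to 11, left 1 to 10, down-right 1 to 15, left 1 to 14, up-left 1 to 9 — 5 moves in all.
Check: order respected (11 at step 1, 10 at step 2, 15 at step 3, 14 at step 4); 5 moves as required.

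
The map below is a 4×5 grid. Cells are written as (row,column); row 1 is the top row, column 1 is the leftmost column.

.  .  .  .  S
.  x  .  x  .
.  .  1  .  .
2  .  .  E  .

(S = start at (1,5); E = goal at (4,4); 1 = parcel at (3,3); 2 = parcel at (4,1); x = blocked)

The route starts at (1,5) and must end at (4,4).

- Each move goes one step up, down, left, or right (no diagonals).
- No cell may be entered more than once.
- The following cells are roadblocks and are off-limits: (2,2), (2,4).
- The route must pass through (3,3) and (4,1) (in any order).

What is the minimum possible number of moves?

10

Any route passes through (3,3) and (4,1) in some order between (1,5) and (4,4). Summing Manhattan distances along each leg and taking the cheapest ordering ((1,5) → (3,3) → (4,1) → (4,4)) gives a lower bound of 4 + 3 + 3 = 10 moves.
A route of 10 moves achieves this: (1,5) → (2,5) → (3,5) → (3,4) → (3,3) → (3,2) → (3,1) → (4,1) → (4,2) → (4,3) → (4,4).
Since 10 matches the lower bound, it is optimal.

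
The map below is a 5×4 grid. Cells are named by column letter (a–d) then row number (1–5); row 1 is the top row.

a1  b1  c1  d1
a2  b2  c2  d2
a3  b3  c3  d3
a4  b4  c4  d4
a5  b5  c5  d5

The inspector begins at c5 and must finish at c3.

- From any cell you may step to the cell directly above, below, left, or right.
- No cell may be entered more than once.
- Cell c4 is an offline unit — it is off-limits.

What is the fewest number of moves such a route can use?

The Manhattan distance from c5 to c3 is |5−3| + |3−3| = 2, so at least 2 moves are needed.
That bound ignores the blocked cells. Measuring each leg by the fewest moves that actually steer around them (c5→c3: 4) raises the lower bound to 4.
A route of 4 moves exists: c5 → b5 → b4 → b3 → c3.
Since 4 matches that lower bound, it is optimal.

4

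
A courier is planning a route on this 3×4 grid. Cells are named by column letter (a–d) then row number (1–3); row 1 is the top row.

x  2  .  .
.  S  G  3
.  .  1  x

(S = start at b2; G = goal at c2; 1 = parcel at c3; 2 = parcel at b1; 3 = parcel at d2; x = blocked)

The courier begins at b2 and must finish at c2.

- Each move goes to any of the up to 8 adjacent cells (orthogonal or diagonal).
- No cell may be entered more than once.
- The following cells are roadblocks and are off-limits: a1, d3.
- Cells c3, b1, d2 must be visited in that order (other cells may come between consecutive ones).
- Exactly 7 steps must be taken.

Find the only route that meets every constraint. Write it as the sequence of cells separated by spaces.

The waypoints must appear in the order c3, b1, d2, with no cell reused.
Route from b2: down-right 1 to c3, left 1 to b3, up-left 1 to a2, up-right 1 to b1, right 1 to c1, down-right 1 to d2, left 1 to c2 — 7 moves in all.
Check: order respected (1 at step 1, 2 at step 4, 3 at step 6); 7 moves as required.

b2 c3 b3 a2 b1 c1 d2 c2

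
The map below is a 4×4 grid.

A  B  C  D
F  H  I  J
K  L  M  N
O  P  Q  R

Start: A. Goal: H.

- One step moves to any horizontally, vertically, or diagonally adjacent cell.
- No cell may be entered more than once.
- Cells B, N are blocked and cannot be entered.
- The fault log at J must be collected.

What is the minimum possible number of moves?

6

Any route passes through J somewhere between A and H. Summing Chebyshev distances along the two legs (A → J → H) gives a lower bound of 3 + 2 = 5 moves.
The shortest route satisfying every rule uses 6 moves: A → F → L → I → J → C → H.
The bound of 5 isn't tight here; checking systematically, no route of length 5 through 5 satisfies every constraint, so 6 is the minimum.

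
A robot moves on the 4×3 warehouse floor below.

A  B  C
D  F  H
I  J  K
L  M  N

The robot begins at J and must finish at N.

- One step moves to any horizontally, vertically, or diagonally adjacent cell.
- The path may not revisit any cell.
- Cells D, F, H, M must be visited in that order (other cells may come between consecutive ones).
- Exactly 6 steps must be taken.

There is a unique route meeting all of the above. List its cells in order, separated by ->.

The waypoints must appear in the order D, F, H, M, with no cell reused.
Route from J: up-left to D, 2× right (reaching H), down to K, down-left to M, right to N — 6 moves in all.
Check: order respected (D at step 1, F at step 2, H at step 3, M at step 5); 6 moves as required.

J -> D -> F -> H -> K -> M -> N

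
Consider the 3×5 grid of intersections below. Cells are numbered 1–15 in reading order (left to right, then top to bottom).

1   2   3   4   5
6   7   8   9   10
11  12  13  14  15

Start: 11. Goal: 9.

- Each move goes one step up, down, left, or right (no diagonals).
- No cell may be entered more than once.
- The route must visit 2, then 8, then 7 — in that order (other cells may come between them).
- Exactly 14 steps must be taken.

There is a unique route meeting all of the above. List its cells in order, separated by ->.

11 -> 6 -> 1 -> 2 -> 3 -> 8 -> 7 -> 12 -> 13 -> 14 -> 15 -> 10 -> 5 -> 4 -> 9

The waypoints must appear in the order 2, 8, 7, with no cell reused.
Route from 11: 2× up (reaching 1), 2× right (reaching 3), down to 8, left to 7, down to 12, 3× right (reaching 15), 2× up (reaching 5), left to 4, down to 9 — 14 moves in all.
Check: order respected (2 at step 3, 8 at step 5, 7 at step 6); 14 moves as required.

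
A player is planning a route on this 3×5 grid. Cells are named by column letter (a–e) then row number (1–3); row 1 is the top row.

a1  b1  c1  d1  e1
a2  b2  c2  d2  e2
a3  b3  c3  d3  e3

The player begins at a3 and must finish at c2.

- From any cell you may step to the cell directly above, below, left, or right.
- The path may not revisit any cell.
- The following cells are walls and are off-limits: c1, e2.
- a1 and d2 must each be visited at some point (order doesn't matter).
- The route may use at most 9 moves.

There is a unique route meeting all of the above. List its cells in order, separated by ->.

a3 -> a2 -> a1 -> b1 -> b2 -> b3 -> c3 -> d3 -> d2 -> c2

The budget equals the shortest possible length, so every move has to be on a shortest route through the required cells.
Route from a3: up 2 to a1, right 1 to b1, down 2 to b3, right 2 to d3, up 1 to d2, left 1 to c2 — 9 moves in all.
Check: all required cells visited; 9 ≤ 9 moves.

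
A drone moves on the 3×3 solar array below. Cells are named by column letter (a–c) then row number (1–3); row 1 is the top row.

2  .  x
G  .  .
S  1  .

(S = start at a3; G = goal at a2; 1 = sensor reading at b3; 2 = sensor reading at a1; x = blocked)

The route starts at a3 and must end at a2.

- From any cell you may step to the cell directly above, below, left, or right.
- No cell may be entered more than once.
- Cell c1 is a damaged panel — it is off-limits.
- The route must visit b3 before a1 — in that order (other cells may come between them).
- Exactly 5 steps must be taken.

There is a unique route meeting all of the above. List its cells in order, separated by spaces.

a3 b3 b2 b1 a1 a2

The waypoints must appear in the order b3, a1, with no cell reused.
Route from a3: right to b3, 2× up (reaching b1), left to a1, down to a2 — 5 moves in all.
Check: order respected (1 at step 1, 2 at step 4); 5 moves as required.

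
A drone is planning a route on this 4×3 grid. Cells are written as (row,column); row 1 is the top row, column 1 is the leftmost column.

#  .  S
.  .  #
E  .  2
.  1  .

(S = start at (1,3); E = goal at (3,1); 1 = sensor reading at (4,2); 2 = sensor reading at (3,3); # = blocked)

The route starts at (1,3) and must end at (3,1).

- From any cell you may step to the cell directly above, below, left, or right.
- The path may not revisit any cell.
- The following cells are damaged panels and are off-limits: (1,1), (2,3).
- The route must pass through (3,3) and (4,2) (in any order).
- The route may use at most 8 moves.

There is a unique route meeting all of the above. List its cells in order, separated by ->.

(1,3) -> (1,2) -> (2,2) -> (3,2) -> (3,3) -> (4,3) -> (4,2) -> (4,1) -> (3,1)

The budget equals the shortest possible length, so every move has to be on a shortest route through the required cells.
Route from (1,3): left to (1,2), 2× down (reaching (3,2)), right to (3,3), down to (4,3), 2× left (reaching (4,1)), up to (3,1) — 8 moves in all.
Check: all required cells visited; 8 ≤ 8 moves.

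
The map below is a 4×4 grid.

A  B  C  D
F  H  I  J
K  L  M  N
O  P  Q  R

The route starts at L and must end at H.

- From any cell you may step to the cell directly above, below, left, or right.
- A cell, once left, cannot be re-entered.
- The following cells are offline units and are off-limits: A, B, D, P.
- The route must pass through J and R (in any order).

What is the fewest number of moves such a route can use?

Any route passes through J and R in some order between L and H. Summing Manhattan distances along each leg and taking the cheapest ordering (L → R → J → H) gives a lower bound of 3 + 2 + 2 = 7 moves.
A route of 7 moves achieves this: L → M → Q → R → N → J → I → H.
Since 7 matches the lower bound, it is optimal.

7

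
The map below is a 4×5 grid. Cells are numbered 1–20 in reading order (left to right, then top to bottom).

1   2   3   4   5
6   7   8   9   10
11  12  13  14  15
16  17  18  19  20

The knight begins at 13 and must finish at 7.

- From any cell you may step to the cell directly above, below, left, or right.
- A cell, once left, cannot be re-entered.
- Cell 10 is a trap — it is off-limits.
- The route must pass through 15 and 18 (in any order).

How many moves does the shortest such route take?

Any route passes through 15 and 18 in some order between 13 and 7. Summing Manhattan distances along each leg and taking the cheapest ordering (13 → 18 → 15 → 7) gives a lower bound of 1 + 3 + 4 = 8 moves.
A route of 8 moves achieves this: 13 → 18 → 19 → 20 → 15 → 14 → 9 → 8 → 7.
Since 8 matches the lower bound, it is optimal.

8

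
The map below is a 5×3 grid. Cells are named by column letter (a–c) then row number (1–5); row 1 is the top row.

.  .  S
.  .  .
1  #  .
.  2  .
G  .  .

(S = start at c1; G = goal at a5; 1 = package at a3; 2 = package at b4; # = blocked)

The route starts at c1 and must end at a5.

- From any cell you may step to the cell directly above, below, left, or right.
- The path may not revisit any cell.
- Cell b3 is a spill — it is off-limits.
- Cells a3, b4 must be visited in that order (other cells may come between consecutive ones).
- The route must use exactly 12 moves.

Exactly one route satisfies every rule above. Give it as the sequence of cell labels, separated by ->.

The waypoints must appear in the order a3, b4, with no cell reused.
Route from c1: down 1 to c2, left 1 to b2, up 1 to b1, left 1 to a1, down 3 to a4, right 2 to c4, down 1 to c5, left 2 to a5 — 12 moves in all.
Check: order respected (1 at step 6, 2 at step 8); 12 moves as required.

c1 -> c2 -> b2 -> b1 -> a1 -> a2 -> a3 -> a4 -> b4 -> c4 -> c5 -> b5 -> a5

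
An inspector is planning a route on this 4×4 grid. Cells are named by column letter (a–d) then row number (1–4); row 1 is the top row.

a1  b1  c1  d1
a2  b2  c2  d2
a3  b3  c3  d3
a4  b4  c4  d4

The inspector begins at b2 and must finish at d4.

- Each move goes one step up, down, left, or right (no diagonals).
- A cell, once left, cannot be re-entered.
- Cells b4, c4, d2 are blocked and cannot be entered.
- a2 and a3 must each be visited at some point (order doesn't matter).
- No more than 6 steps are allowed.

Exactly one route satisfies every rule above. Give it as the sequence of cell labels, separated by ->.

b2 -> a2 -> a3 -> b3 -> c3 -> d3 -> d4

Any route must reach a2 and a3 and still end at d4 within 6 moves, so the order of the required stops is forced.
Route from b2: left to a2, down to a3, 3× right (reaching d3), down to d4 — 6 moves in all.
Check: all required cells visited; 6 ≤ 6 moves.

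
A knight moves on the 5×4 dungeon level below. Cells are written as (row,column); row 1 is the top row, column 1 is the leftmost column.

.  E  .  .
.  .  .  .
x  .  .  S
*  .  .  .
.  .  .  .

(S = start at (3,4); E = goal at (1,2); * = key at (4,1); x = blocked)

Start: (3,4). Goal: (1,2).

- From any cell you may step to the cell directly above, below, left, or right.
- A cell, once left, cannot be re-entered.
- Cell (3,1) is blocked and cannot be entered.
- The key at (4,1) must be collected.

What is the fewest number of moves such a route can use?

Any route passes through (4,1) somewhere between (3,4) and (1,2). Summing Manhattan distances along the two legs ((3,4) → (4,1) → (1,2)) gives a lower bound of 4 + 4 = 8 moves.
The shortest route satisfying every rule uses 10 moves: (3,4) → (4,4) → (5,4) → (5,3) → (5,2) → (5,1) → (4,1) → (4,2) → (3,2) → (2,2) → (1,2).
The bound of 8 isn't tight here; checking systematically, no route of length 8 through 9 satisfies every constraint, so 10 is the minimum.

10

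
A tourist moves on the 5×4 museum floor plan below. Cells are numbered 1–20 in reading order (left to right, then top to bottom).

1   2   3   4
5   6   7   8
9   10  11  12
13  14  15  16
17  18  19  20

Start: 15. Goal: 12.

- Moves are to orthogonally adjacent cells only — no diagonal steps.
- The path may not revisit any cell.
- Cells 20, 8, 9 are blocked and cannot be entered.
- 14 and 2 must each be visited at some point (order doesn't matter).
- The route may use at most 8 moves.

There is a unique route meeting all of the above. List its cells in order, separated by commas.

15, 14, 10, 6, 2, 3, 7, 11, 12

The 8-move cap with required stops at 14, 2 leaves no slack for detours.
Route from 15: left to 14, 3× up (reaching 2), right to 3, 2× down (reaching 11), right to 12 — 8 moves in all.
Check: all required cells visited; 8 ≤ 8 moves.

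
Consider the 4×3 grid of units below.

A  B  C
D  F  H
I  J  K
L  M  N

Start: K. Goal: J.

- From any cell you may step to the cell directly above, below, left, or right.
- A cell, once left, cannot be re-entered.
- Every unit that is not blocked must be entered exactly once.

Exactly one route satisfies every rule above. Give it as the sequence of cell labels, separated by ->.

K -> N -> M -> L -> I -> D -> A -> B -> C -> H -> F -> J

Need to visit all 12 open cells exactly once, starting at K and ending at J.
Cell N has only two open neighbours (K and M), so the path must pass straight through it: one of those is the cell it's entered from and the other is where it exits.
Route from K: down to N, 2× left (reaching L), 3× up (reaching A), 2× right (reaching C), down to H, left to F, down to J — 11 moves in all.
Check: all 12 open cells covered.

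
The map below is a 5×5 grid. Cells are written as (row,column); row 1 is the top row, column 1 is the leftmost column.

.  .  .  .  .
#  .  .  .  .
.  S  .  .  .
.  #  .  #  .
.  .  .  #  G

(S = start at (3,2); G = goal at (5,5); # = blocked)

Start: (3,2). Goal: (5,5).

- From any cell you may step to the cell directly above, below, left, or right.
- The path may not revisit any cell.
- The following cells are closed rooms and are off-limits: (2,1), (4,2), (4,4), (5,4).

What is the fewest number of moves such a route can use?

5

The Manhattan distance from (3,2) to (5,5) is |3−5| + |2−5| = 5, so at least 5 moves are needed.
A route of 5 moves achieves this: (3,2) → (3,3) → (3,4) → (3,5) → (4,5) → (5,5).
Since 5 matches the lower bound, it is optimal.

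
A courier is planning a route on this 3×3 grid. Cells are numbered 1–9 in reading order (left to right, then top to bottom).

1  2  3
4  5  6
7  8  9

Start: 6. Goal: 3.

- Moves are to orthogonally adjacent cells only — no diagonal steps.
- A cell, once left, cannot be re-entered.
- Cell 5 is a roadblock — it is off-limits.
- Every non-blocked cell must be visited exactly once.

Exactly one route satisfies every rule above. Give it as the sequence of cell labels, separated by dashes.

6 - 9 - 8 - 7 - 4 - 1 - 2 - 3

Need to visit all 8 open cells exactly once, starting at 6 and ending at 3.
Cell 9 has only two open neighbours (6 and 8), so the path must pass straight through it: one of those is the cell it's entered from and the other is where it exits.
Route from 6: down to 9, 2× left (reaching 7), 2× up (reaching 1), 2× right (reaching 3) — 7 moves in all.
Check: all 8 open cells covered.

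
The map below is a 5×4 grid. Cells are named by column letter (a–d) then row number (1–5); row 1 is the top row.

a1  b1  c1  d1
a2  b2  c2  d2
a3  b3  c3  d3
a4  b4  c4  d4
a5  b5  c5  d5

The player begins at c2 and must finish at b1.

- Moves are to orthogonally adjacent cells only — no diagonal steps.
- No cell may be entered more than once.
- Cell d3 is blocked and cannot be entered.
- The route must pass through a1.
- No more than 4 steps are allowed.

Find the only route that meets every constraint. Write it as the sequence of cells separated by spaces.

c2 b2 a2 a1 b1

Any route must reach a1 and still end at b1 within 4 moves, so the order of the required stops is forced.
Route from c2: left 2 to a2, up 1 to a1, right 1 to b1 — 4 moves in all.
Check: all required cells visited; 4 ≤ 4 moves.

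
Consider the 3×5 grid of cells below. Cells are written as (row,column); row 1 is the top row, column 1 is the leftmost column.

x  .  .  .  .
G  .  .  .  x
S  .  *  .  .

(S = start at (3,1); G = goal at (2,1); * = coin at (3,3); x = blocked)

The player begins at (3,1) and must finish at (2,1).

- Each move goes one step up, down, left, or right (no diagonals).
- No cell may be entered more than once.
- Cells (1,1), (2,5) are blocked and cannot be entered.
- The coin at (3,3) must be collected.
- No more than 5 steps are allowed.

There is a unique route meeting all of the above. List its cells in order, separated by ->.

The budget equals the shortest possible length, so every move has to be on a shortest route through the required cells.
Route from (3,1): right 2 to (3,3), up 1 to (2,3), left 2 to (2,1) — 5 moves in all.
Check: all required cells visited; 5 ≤ 5 moves.

(3,1) -> (3,2) -> (3,3) -> (2,3) -> (2,2) -> (2,1)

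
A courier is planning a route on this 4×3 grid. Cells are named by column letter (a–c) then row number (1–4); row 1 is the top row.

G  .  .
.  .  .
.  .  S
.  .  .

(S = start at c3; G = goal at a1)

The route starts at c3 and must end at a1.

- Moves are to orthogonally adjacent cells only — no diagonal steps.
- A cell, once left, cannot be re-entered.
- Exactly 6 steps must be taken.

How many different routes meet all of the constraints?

Need simple routes of exactly 6 moves from c3 to a1 (Manhattan distance 4, so 1 moves are spent on a detour and 1 undoing it).
Branch systematically from the start, pruning whenever the remaining move budget drops below the Manhattan distance to a1 or differs from it in parity. Grouping the completions by first move — via c2: 2; via c4: 4; via b3: 3 — and summing: 2 + 4 + 3 = 9.
That gives 9 routes.

9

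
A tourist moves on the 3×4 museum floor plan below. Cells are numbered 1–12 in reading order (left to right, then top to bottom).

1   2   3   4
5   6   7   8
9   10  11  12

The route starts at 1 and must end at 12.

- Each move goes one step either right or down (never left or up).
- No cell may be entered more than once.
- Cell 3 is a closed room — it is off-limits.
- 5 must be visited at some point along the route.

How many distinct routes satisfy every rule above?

4

A right/down-only route from 1 to 12 makes exactly 2 down-moves and 3 right-moves in some order.
With no other constraints that would be C(5,2) = 10 routes.
Split at 5 and multiply the segment counts (each segment already excludes blocked cells): 1→5: 1; 5→12: 4; product = 4.
That gives 4 routes.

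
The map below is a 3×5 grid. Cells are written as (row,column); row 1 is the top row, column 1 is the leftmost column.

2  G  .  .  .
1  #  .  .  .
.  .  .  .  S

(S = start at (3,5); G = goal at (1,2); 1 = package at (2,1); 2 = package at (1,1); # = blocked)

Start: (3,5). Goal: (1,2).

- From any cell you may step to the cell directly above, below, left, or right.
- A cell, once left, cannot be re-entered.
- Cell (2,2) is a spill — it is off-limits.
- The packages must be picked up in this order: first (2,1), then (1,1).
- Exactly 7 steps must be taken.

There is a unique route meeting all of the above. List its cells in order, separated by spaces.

The waypoints must appear in the order (2,1), (1,1), with no cell reused.
Route from (3,5): left 4 to (3,1), up 2 to (1,1), right 1 to (1,2) — 7 moves in all.
Check: order respected (1 at step 5, 2 at step 6); 7 moves as required.

(3,5) (3,4) (3,3) (3,2) (3,1) (2,1) (1,1) (1,2)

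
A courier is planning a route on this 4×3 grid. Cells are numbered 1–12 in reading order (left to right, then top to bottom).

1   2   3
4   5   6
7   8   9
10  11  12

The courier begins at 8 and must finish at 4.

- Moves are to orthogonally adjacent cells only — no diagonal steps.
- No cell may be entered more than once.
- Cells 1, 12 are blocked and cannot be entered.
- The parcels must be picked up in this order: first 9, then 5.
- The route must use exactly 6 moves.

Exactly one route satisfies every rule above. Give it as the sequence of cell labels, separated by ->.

The waypoints must appear in the order 9, 5, with no cell reused.
Route from 8: right to 9, 2× up (reaching 3), left to 2, down to 5, left to 4 — 6 moves in all.
Check: order respected (9 at step 1, 5 at step 5); 6 moves as required.

8 -> 9 -> 6 -> 3 -> 2 -> 5 -> 4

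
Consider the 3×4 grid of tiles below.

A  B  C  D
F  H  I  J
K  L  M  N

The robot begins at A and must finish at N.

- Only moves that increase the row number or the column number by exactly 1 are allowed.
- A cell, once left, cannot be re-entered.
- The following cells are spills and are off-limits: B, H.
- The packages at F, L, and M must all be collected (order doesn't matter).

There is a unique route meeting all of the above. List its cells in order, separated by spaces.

A F K L M N

Moves only go right or down, so the column and row indices never decrease.
Route from A: down 2 to K, right 3 to N — 5 moves in all.
Check: all required cells visited.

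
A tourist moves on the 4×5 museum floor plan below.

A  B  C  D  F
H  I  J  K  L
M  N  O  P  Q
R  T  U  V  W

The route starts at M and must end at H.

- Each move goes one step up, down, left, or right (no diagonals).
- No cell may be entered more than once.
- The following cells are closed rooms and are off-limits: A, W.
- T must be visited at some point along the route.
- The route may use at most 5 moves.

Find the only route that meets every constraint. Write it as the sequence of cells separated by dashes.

M - R - T - N - I - H

The 5-move cap with required stops at T leaves no slack for detours.
Route from M: down to R, right to T, 2× up (reaching I), left to H — 5 moves in all.
Check: all required cells visited; 5 ≤ 5 moves.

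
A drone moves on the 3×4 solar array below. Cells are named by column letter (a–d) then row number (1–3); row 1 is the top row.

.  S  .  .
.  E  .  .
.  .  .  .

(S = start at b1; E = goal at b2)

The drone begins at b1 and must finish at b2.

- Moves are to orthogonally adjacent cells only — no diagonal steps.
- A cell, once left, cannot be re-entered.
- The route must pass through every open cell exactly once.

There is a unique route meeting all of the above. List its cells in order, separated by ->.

Need to visit all 12 open cells exactly once, starting at b1 and ending at b2.
Route from b1: left to a1, 2× down (reaching a3), 3× right (reaching d3), 2× up (reaching d1), left to c1, down to c2, left to b2 — 11 moves in all.
Check: all 12 open cells covered.

b1 -> a1 -> a2 -> a3 -> b3 -> c3 -> d3 -> d2 -> d1 -> c1 -> c2 -> b2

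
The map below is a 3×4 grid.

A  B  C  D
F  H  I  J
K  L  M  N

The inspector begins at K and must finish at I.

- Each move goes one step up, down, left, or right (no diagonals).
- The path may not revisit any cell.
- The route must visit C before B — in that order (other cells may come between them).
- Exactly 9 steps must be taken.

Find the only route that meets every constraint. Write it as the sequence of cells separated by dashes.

K - L - M - N - J - D - C - B - H - I

The waypoints must appear in the order C, B, with no cell reused.
Route from K: right 3 to N, up 2 to D, left 2 to B, down 1 to H, right 1 to I — 9 moves in all.
Check: order respected (C at step 6, B at step 7); 9 moves as required.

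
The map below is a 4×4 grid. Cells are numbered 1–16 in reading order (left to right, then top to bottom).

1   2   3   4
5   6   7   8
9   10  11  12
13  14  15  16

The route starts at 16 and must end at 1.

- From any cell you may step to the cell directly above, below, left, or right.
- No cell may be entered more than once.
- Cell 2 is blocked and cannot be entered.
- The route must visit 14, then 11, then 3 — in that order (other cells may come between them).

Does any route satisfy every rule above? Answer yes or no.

yes

One route that works: 16 → 15 → 14 → 10 → 11 → 12 → 8 → 4 → 3 → 7 → 6 → 5 → 1.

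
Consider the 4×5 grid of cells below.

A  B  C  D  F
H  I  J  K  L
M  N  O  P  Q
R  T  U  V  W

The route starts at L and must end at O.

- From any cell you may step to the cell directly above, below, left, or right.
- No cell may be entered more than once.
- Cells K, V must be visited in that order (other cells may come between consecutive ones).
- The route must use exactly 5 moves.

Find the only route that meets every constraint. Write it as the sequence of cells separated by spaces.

L K P V U O

The waypoints must appear in the order K, V, with no cell reused.
Route from L: left to K, 2× down (reaching V), left to U, up to O — 5 moves in all.
Check: order respected (K at step 1, V at step 3); 5 moves as required.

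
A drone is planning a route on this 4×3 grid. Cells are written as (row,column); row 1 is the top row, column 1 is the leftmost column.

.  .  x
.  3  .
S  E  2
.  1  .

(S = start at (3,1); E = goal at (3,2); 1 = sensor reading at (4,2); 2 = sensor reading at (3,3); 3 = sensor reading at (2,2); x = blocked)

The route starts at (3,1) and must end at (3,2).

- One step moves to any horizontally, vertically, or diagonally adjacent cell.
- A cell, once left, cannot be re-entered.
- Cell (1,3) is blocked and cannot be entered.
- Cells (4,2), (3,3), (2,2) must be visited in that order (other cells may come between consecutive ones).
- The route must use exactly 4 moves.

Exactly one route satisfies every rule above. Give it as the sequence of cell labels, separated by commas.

The waypoints must appear in the order (4,2), (3,3), (2,2), with no cell reused.
Route from (3,1): down-right 1 to (4,2), up-right 1 to (3,3), up-left 1 to (2,2), down 1 to (3,2) — 4 moves in all.
Check: order respected (1 at step 1, 2 at step 2, 3 at step 3); 4 moves as required.

(3,1), (4,2), (3,3), (2,2), (3,2)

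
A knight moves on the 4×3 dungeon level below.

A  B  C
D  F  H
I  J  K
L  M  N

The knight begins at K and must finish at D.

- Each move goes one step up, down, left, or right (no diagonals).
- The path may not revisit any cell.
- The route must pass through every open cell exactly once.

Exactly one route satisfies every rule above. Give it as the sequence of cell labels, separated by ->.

K -> N -> M -> L -> I -> J -> F -> H -> C -> B -> A -> D

Need to visit all 12 open cells exactly once, starting at K and ending at D.
Cell A has only two open neighbours (D and B), so the path must pass straight through it: one of those is the cell it's entered from and the other is where it exits.
Route from K: down 1 to N, left 2 to L, up 1 to I, right 1 to J, up 1 to F, right 1 to H, up 1 to C, left 2 to A, down 1 to D — 11 moves in all.
Check: all 12 open cells covered.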